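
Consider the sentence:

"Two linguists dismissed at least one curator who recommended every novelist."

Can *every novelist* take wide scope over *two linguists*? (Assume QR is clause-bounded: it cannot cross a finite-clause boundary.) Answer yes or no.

*every novelist* occurs within the relative clause *who recommended every novelist* modifying *at least one curator*.
The relative clause forms an island for QR, so the quantifier is confined to the head noun's restrictor.
*every novelist* is confined to the island and cannot take scope over *two linguists*.

No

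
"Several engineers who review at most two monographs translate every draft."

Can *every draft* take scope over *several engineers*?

Yes

The relative clause *who review at most two monographs* modifies *several engineers*, but *every draft* is not inside that relative clause — it is an argument of the matrix verb.
No island intervenes, so both surface and inverse scope are derivable.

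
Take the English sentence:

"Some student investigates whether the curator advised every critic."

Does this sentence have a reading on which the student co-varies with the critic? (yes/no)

No

The described interpretation is the *every critic* > *some student* scoping.
*every critic* sits inside the embedded question *whether the curator advised every critic*.
Embedded questions are wh-islands: a quantifier inside an indirect question cannot QR into the matrix clause.
The inverse ordering *every critic* > *some student* is therefore underivable.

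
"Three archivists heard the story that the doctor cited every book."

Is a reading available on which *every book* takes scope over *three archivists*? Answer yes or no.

Structurally, *every book* is inside the complex NP *the story that the doctor cited every book*.
A that-clause complement to a noun is an island; QR cannot cross the NP boundary.
Hence only narrow scope for *every book* (under *three archivists*) survives.

No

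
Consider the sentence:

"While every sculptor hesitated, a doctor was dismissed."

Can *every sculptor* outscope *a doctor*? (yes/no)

No

Structurally, *every sculptor* is inside the adjunct clause *while every sculptor hesitated*.
Adjunct clauses are scope islands: a quantifier inside an adjunct cannot raise into the matrix clause.
The ordering *every sculptor* > *a doctor* is therefore underivable.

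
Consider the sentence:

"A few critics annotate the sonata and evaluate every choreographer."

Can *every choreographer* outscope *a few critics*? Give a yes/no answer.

No

*every choreographer* occurs within one conjunct of the coordinate structure (*evaluate every choreographer*).
Asymmetric QR out of one conjunct violates the Coordinate Structure Constraint.
Hence only narrow scope for *every choreographer* (under *a few critics*) survives.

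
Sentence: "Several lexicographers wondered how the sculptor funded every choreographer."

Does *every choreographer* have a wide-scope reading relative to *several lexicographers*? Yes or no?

*every choreographer* sits inside the embedded question *how the sculptor funded every choreographer*.
Embedded questions are wh-islands: a quantifier inside an indirect question cannot QR into the matrix clause.
The inverse ordering *every choreographer* > *several lexicographers* is therefore underivable.

No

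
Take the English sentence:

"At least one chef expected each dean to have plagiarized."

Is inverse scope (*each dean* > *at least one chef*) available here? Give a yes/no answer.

This is an ECM construction: *each dean* is the infinitival subject, Case-marked by the matrix verb, and the infinitive is transparent for QR.
Nothing blocks QR of the lower DP to a position above the higher one, so inverse scope is available.
The sentence is scopally ambiguous between *at least one chef* > *each dean* and *each dean* > *at least one chef*.

Yes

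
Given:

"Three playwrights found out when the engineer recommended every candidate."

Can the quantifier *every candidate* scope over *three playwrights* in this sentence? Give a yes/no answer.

*every candidate* is embedded in the embedded question *when the engineer recommended every candidate*.
The wh-island constraint blocks QR out of an embedded interrogative.
There is no licit LF on which *every candidate* c-commands *three playwrights*.

No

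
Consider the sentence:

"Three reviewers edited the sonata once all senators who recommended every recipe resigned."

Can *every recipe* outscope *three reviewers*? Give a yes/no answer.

No

The DP *every recipe* is contained in the relative clause *who recommended every recipe*, which is itself inside the adjunct *once all senators who recommended every recipe resigned*.
The quantifier would have to escape first the RC and then the adjunct — two independent island violations.
*every recipe* > *three reviewers* would require crossing that boundary, which is illicit.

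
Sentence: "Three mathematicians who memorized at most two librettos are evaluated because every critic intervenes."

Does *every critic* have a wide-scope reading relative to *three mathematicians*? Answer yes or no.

*every critic* occurs within the adjunct clause *because every critic intervenes*.
The adjunct-island constraint bars QR out of an adverbial clause.
*every critic* > *three mathematicians* would require crossing that boundary, which is illicit.

No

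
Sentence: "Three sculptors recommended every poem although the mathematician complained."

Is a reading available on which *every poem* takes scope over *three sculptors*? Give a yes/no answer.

Yes

*every poem* is a matrix argument; the adjunct is an island but the target quantifier is outside it.
QR within a single clause is free, so the lower quantifier may take scope over the higher one.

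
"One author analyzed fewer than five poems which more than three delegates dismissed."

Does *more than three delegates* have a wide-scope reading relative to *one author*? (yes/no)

*more than three delegates* sits inside the relative clause *which more than three delegates dismissed* modifying *fewer than five poems*.
Relative clauses are scope islands: a quantifier cannot QR out of a relative clause to take scope in the matrix clause.
*more than three delegates* > *one author* would require crossing that boundary, which is illicit.
(Only the surface reading survives: one fixed author with respect to all the relevant delegates.)

No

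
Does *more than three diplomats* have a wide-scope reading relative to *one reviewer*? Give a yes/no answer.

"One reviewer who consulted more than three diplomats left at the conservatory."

No

Structurally, *more than three diplomats* is inside the relative clause *who consulted more than three diplomats*.
A relative clause is a scope island — quantifier raising cannot cross its boundary.
*more than three diplomats* is confined to the island and cannot take scope over *one reviewer*.
(Only the surface reading survives: one fixed reviewer with respect to all the relevant diplomats.)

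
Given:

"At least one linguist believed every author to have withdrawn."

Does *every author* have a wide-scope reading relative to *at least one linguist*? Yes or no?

Yes

*every author* is the subject of an ECM infinitive — the infinitival complement of an ECM verb is not a scope island, so *every author* can raise into the matrix clause.
No island intervenes, so both surface and inverse scope are derivable.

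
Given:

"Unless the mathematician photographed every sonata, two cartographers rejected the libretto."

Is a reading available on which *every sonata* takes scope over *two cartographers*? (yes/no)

The DP *every sonata* is contained in the adjunct clause *unless the mathematician photographed every sonata*.
The adjunct-island constraint bars QR out of an adverbial clause.
So the wide-scope reading for *every sonata* is blocked.

No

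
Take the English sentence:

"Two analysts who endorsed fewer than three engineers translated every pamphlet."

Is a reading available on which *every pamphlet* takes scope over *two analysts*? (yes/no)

Yes

The RC *who endorsed fewer than three engineers* is an island, but *every pamphlet* is not inside it — it is the matrix object, a clausemate of *two analysts*.
Since no island is crossed, the inverse ordering is licensed alongside surface scope.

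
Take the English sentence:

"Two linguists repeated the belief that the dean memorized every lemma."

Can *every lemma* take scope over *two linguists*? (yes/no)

No

The DP *every lemma* is contained in the complex NP *the belief that the dean memorized every lemma*.
The Complex NP Constraint bars QR out of the complement clause of a noun.
So the wide-scope reading for *every lemma* is blocked.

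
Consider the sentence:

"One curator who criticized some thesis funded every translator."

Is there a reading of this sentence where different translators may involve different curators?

Yes

That reading corresponds to *every translator* > *one curator*.
*every translator* is a matrix argument; only *one curator* is modified by the relative clause *who criticized some thesis*, so the RC island is irrelevant to the target quantifier.
Ordinary QR to a clause-peripheral position gives the wide-scope LF for the lower DP.
The sentence is scopally ambiguous between *one curator* > *every translator* and *every translator* > *one curator*.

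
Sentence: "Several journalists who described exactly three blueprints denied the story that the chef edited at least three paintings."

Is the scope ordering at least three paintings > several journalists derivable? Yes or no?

No

*at least three paintings* occurs within the complex NP *the story that the chef edited at least three paintings*.
The complex NP is opaque for QR — the quantifier is frozen inside the noun's complement.
*at least three paintings* is confined to the island and cannot take scope over *several journalists*.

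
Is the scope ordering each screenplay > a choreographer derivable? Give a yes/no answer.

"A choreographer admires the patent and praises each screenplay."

The DP *each screenplay* is contained in one conjunct of the coordinate structure (*praises each screenplay*).
Coordinate structures are islands for non-across-the-board movement, QR included.
Hence only narrow scope for *each screenplay* (under *a choreographer*) survives.
(Only the surface reading survives: one fixed choreographer with respect to all the relevant screenplays.)

No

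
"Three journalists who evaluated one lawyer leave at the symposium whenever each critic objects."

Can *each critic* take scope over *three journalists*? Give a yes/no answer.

*each critic* sits inside the adjunct clause *whenever each critic objects*.
The adjunct-island constraint bars QR out of an adverbial clause.
So the wide-scope reading for *each critic* is blocked.

No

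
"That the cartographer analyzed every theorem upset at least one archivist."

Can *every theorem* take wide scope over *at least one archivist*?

The target quantifier *every theorem* is part of the sentential subject *that the cartographer analyzed every theorem*.
Sentential subjects are islands: a quantifier inside the subject clause cannot raise over the matrix predicate.
*every theorem* is confined to the island and cannot take scope over *at least one archivist*.

No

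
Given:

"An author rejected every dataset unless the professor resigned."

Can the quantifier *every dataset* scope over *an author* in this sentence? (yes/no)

The adjunct island is irrelevant here — *every dataset* and *an author* are both in the matrix clause.
No island intervenes, so both surface and inverse scope are derivable.

Yes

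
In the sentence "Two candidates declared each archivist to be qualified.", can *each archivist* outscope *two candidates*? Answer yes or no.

The ECM infinitive is scope-transparent — *each archivist* is free to raise above *two candidates*.
Nothing blocks QR of the lower DP to a position above the higher one, so inverse scope is available.

Yes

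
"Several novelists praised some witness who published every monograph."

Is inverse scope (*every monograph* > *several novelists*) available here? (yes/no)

No

Structurally, *every monograph* is inside the relative clause *who published every monograph* modifying *some witness*.
Relative clauses are scope islands: a quantifier cannot QR out of a relative clause to take scope in the matrix clause.
Hence only narrow scope for *every monograph* (under *several novelists*) survives.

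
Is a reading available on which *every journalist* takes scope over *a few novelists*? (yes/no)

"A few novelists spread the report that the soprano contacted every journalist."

No

Structurally, *every journalist* is inside the complex NP *the report that the soprano contacted every journalist*.
Noun-complement clauses are scope islands (the Complex NP Constraint): a quantifier inside one cannot scope into the matrix.
*every journalist* is confined to the island and cannot take scope over *a few novelists*.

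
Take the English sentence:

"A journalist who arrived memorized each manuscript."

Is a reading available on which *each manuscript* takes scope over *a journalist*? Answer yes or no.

*each manuscript* sits in the matrix clause, not in the relative clause on *a journalist*.
With no island boundary between them, the object can take inverse scope over the subject via ordinary QR within the clause.
Both orderings are possible: *a journalist* > *each manuscript* and *each manuscript* > *a journalist*.

Yes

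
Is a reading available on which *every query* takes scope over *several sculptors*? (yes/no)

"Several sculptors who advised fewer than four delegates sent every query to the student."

Although the sentence contains a relative clause (*who advised fewer than four delegates*), *every query* is outside it, in the matrix VP.
Clause-internal QR can adjoin the lower DP above the subject, yielding the inverse reading.
Both orderings are possible: *several sculptors* > *every query* and *every query* > *several sculptors*.

Yes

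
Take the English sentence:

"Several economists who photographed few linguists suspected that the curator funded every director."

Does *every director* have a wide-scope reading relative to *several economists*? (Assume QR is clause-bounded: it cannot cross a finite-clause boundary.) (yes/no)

No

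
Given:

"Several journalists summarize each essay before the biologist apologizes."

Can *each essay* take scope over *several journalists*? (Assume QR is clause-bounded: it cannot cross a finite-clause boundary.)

Yes

The adjunct island is irrelevant here — *each essay* and *several journalists* are both in the matrix clause.
Since no island is crossed, the inverse ordering is licensed alongside surface scope.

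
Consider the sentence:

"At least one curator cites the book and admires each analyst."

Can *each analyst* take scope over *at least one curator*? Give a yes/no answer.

No

*each analyst* sits inside one conjunct of the coordinate structure (*admires each analyst*).
Asymmetric QR out of one conjunct violates the Coordinate Structure Constraint.
The inverse ordering *each analyst* > *at least one curator* is therefore underivable.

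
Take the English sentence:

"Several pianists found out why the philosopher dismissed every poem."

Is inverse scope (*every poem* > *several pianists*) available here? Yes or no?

The DP *every poem* is contained in the embedded question *why the philosopher dismissed every poem*.
An indirect question is a wh-island; the filled [Spec,CP] blocks QR across the CP edge.
So *every poem* cannot raise high enough to outscope *several pianists*; only the surface ordering *several pianists* > *every poem* is available.

No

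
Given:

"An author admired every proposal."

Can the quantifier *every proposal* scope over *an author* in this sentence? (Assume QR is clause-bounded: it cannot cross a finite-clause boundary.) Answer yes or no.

Both DPs are arguments of the same predicate; there is no clause or island boundary between them.
Nothing blocks QR of the lower DP to a position above the higher one, so inverse scope is available.

Yes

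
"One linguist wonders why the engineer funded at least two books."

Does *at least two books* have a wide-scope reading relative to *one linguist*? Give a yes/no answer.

The target quantifier *at least two books* is part of the embedded question *why the engineer funded at least two books*.
Embedded wh-clauses are opaque for QR, so the quantifier stays inside the question.
*at least two books* > *one linguist* would require crossing that boundary, which is illicit.

No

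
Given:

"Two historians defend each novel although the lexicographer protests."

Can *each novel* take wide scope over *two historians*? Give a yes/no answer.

Neither queried DP is inside the adjunct, so the adjunct-island constraint does not apply.
Ordinary QR to a clause-peripheral position gives the wide-scope LF for the lower DP.
So *each novel* > *two historians* is among the available readings.

Yes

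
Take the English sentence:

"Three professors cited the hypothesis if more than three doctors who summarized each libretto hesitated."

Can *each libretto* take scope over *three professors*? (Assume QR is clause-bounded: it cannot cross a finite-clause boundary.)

No

Structurally, *each libretto* is inside the relative clause *who summarized each libretto*, which is itself inside the adjunct *if more than three doctors who summarized each libretto hesitated*.
The quantifier would have to escape first the RC and then the adjunct — two independent island violations.
Hence only narrow scope for *each libretto* (under *three professors*) survives.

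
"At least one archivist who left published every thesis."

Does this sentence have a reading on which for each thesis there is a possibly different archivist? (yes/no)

The paraphrase describes the scope ordering *every thesis* > *at least one archivist*.
*every thesis* sits in the matrix clause, not in the relative clause on *at least one archivist*.
Nothing blocks QR of the lower DP to a position above the higher one, so inverse scope is available.

Yes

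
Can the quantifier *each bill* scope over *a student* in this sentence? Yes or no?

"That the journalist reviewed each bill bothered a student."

No

*each bill* occurs within the sentential subject *that the journalist reviewed each bill*.
The Sentential Subject Constraint rules out raising the quantifier out of the that-clause subject.
*each bill* is confined to the island and cannot take scope over *a student*.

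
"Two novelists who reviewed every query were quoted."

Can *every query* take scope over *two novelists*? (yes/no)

No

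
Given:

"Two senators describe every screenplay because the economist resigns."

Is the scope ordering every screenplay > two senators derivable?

The adjunct island is irrelevant here — *every screenplay* and *two senators* are both in the matrix clause.
Ordinary QR to a clause-peripheral position gives the wide-scope LF for the lower DP.
So *every screenplay* > *two senators* is among the available readings.

Yes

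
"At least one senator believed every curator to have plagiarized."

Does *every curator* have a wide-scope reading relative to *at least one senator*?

Yes

This is an ECM construction: *every curator* is the infinitival subject, Case-marked by the matrix verb, and the infinitive is transparent for QR.
With no island boundary between them, the object can take inverse scope over the subject via ordinary QR within the clause.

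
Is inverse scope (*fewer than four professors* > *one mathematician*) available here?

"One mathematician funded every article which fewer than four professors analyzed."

The DP *fewer than four professors* is contained in the relative clause *which fewer than four professors analyzed* modifying *every article*.
Relative clauses block scope extraction: QR cannot target a position outside the modified NP.
*fewer than four professors* is confined to the island and cannot take scope over *one mathematician*.

No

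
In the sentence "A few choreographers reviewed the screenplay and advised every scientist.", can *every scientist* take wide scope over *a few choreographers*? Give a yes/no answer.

*every scientist* sits inside one conjunct of the coordinate structure (*advised every scientist*).
The Coordinate Structure Constraint blocks movement (including QR) out of a single conjunct.
Hence only narrow scope for *every scientist* (under *a few choreographers*) survives.

No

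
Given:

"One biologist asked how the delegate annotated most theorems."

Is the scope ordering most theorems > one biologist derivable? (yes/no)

No

The target quantifier *most theorems* is part of the embedded question *how the delegate annotated most theorems*.
QR across an interrogative CP boundary is ruled out as a wh-island violation.
So *most theorems* cannot raise to a position above *one biologist*.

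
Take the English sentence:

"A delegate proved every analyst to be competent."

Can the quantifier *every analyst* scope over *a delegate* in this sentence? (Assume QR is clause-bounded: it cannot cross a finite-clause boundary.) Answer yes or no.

Yes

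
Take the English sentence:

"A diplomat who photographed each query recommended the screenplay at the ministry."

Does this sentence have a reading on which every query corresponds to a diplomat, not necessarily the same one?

No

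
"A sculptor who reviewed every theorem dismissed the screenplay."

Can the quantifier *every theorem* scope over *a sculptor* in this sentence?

*every theorem* sits inside the relative clause *who reviewed every theorem*.
QR out of a relative clause is ruled out by the relative-clause island constraint.
*every theorem* > *a sculptor* would require crossing that boundary, which is illicit.

No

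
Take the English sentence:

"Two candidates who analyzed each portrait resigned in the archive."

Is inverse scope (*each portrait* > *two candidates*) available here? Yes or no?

*each portrait* is embedded in the relative clause *who analyzed each portrait*.
Quantifiers inside a relative clause are trapped there; the RC boundary blocks QR.
*each portrait* > *two candidates* would require crossing that boundary, which is illicit.

No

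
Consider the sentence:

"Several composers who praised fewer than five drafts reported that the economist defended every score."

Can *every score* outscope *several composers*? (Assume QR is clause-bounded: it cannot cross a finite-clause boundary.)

*every score* sits inside the finite complement clause *that the economist defended every score*.
With QR restricted to its own tensed clause, the embedded quantifier cannot reach a matrix scope position.
So *every score* cannot raise high enough to outscope *several composers*; only the surface ordering *several composers* > *every score* is available.

No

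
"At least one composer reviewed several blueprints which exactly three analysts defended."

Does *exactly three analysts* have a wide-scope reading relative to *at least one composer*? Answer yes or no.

The DP *exactly three analysts* is contained in the relative clause *which exactly three analysts defended* modifying *several blueprints*.
Relative clauses block scope extraction: QR cannot target a position outside the modified NP.
Hence only narrow scope for *exactly three analysts* (under *at least one composer*) survives.

No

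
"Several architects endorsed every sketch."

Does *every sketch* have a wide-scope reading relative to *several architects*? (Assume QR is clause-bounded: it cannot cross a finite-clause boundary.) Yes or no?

Yes

Both DPs are arguments of the same predicate; there is no clause or island boundary between them.
With no island boundary between them, the object can take inverse scope over the subject via ordinary QR within the clause.
Both orderings are possible: *several architects* > *every sketch* and *every sketch* > *several architects*.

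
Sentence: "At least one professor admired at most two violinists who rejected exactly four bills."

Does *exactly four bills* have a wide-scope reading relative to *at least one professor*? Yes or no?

The DP *exactly four bills* is contained in the relative clause *who rejected exactly four bills* modifying *at most two violinists*.
The relative clause forms an island for QR, so the quantifier is confined to the head noun's restrictor.
So *exactly four bills* cannot raise high enough to outscope *at least one professor*; only the surface ordering *at least one professor* > *exactly four bills* is available.

No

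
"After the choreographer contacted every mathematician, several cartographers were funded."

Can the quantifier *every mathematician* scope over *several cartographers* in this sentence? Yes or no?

No

Structurally, *every mathematician* is inside the adjunct clause *after the choreographer contacted every mathematician*.
Since the clause is an adjunct (not a complement), the Adjunct Condition blocks QR across its edge.
*every mathematician* > *several cartographers* would require crossing that boundary, which is illicit.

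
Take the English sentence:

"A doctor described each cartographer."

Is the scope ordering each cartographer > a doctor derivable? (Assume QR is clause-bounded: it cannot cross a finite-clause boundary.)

Yes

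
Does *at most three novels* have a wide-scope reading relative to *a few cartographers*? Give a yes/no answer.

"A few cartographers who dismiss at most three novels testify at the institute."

No

Structurally, *at most three novels* is inside the relative clause *who dismiss at most three novels*.
The relative clause forms an island for QR, so the quantifier is confined to the head noun's restrictor.
So the wide-scope reading for *at most three novels* is blocked.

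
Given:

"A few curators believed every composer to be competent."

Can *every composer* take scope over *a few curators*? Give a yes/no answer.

This is an ECM construction: *every composer* is the infinitival subject, Case-marked by the matrix verb, and the infinitive is transparent for QR.
Clause-internal QR can adjoin the lower DP above the subject, yielding the inverse reading.
So *every composer* > *a few curators* is among the available readings.

Yes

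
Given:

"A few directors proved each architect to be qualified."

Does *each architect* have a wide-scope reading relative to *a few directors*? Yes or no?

Yes

This is an ECM construction: *each architect* is the infinitival subject, Case-marked by the matrix verb, and the infinitive is transparent for QR.
Clause-internal QR can adjoin the lower DP above the subject, yielding the inverse reading.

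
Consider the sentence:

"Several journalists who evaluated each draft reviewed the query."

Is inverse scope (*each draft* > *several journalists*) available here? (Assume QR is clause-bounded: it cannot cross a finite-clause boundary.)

The DP *each draft* is contained in the relative clause *who evaluated each draft*.
QR out of a relative clause is ruled out by the relative-clause island constraint.
So the wide-scope reading for *each draft* is blocked.

No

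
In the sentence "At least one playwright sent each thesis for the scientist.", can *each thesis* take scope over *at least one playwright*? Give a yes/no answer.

*each thesis* and *at least one playwright* are in the same minimal clause.
With no island boundary between them, the object can take inverse scope over the subject via ordinary QR within the clause.

Yes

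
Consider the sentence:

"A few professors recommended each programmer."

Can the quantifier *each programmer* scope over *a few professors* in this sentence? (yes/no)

Yes

*each programmer* is the matrix object and *a few professors* the matrix subject; the two are clausemates.
Nothing blocks QR of the lower DP to a position above the higher one, so inverse scope is available.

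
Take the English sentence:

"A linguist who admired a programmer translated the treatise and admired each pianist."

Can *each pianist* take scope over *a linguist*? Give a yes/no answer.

No

The DP *each pianist* is contained in one conjunct of the coordinate structure (*admired each pianist*).
Coordinate structures are islands for non-across-the-board movement, QR included.
So the wide-scope reading for *each pianist* is blocked.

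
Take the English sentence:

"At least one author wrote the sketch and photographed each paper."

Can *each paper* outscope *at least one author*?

*each paper* occurs within one conjunct of the coordinate structure (*photographed each paper*).
A quantifier cannot raise out of one conjunct of a coordination across the whole coordinate structure — the CSC applies to QR.
So *each paper* cannot raise to a position above *at least one author*.
(Only the surface reading survives: one fixed author with respect to all the relevant papers.)

No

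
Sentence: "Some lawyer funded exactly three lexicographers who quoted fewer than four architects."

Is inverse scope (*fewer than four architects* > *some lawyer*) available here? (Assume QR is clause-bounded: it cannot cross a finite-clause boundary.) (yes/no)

No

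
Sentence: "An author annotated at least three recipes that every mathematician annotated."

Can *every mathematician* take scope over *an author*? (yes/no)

The DP *every mathematician* is contained in the relative clause *that every mathematician annotated* modifying *at least three recipes*.
Quantifiers inside a relative clause are trapped there; the RC boundary blocks QR.
*every mathematician* is confined to the island and cannot take scope over *an author*.
(Only the surface reading survives: one fixed author with respect to all the relevant mathematicians.)

No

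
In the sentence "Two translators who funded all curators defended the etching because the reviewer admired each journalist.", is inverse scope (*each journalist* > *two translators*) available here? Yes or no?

No

*each journalist* sits inside the adjunct clause *because the reviewer admired each journalist*.
Adjunct clauses are scope islands: a quantifier inside an adjunct cannot raise into the matrix clause.
There is no licit LF on which *each journalist* c-commands *two translators*.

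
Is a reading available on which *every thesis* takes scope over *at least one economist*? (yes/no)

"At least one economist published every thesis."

Yes

*every thesis* and *at least one economist* are in the same minimal clause.
QR within a single clause is free, so the lower quantifier may take scope over the higher one.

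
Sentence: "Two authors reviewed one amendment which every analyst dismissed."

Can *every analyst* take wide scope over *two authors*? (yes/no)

No

The DP *every analyst* is contained in the relative clause *which every analyst dismissed* modifying *one amendment*.
Relative clauses are scope islands: a quantifier cannot QR out of a relative clause to take scope in the matrix clause.
So *every analyst* cannot raise high enough to outscope *two authors*; only the surface ordering *two authors* > *every analyst* is available.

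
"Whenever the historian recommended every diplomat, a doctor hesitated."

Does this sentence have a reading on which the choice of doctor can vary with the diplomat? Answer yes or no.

This is the *every diplomat* > *a doctor* reading.
The DP *every diplomat* is contained in the adjunct clause *whenever the historian recommended every diplomat*.
Since the clause is an adjunct (not a complement), the Adjunct Condition blocks QR across its edge.
There is no licit LF on which *every diplomat* c-commands *a doctor*.

No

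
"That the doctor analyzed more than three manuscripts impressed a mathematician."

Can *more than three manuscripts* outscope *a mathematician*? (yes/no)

*more than three manuscripts* sits inside the sentential subject *that the doctor analyzed more than three manuscripts*.
Subjects — clausal subjects included — are islands for extraction, and QR is no exception.
*more than three manuscripts* > *a mathematician* would require crossing that boundary, which is illicit.

No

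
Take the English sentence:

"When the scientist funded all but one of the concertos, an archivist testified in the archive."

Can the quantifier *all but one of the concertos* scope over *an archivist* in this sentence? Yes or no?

No

Structurally, *all but one of the concertos* is inside the adjunct clause *when the scientist funded all but one of the concertos*.
Adverbial clauses are not L-marked, so they are barriers for QR — the quantifier cannot escape the adjunct.
So the wide-scope reading for *all but one of the concertos* is blocked.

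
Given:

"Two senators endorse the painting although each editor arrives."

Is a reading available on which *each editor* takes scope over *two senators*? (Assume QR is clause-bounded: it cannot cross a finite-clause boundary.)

No

*each editor* is embedded in the adjunct clause *although each editor arrives*.
Adjunct clauses are scope islands: a quantifier inside an adjunct cannot raise into the matrix clause.
There is no licit LF on which *each editor* c-commands *two senators*.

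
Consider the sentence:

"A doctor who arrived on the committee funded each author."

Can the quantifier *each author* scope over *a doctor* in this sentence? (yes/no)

*each author* is a matrix argument; only *a doctor* is modified by the relative clause *who arrived on the committee*, so the RC island is irrelevant to the target quantifier.
Clause-internal QR can adjoin the lower DP above the subject, yielding the inverse reading.

Yes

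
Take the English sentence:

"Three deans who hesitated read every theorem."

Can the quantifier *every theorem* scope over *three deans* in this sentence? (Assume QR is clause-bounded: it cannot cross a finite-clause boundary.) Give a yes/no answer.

Yes

*every theorem* sits in the matrix clause, not in the relative clause on *three deans*.
QR within a single clause is free, so the lower quantifier may take scope over the higher one.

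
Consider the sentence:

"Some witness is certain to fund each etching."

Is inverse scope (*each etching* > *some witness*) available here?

Yes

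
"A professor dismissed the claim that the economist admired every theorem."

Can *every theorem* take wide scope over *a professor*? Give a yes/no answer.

No

*every theorem* sits inside the complex NP *the claim that the economist admired every theorem*.
Since the clause is the complement of a nominal head, the CNPC blocks scope extraction.
So the wide-scope reading for *every theorem* is blocked.
(Only the surface reading survives: one fixed professor with respect to all the relevant theorems.)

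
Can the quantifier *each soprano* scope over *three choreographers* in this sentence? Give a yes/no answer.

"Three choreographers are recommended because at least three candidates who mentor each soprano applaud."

No

*each soprano* sits inside the relative clause *who mentor each soprano*, which is itself inside the adjunct *because at least three candidates who mentor each soprano applaud*.
Two island boundaries intervene — the relative clause and the adjunct. Either alone would block QR.
The inverse ordering *each soprano* > *three choreographers* is therefore underivable.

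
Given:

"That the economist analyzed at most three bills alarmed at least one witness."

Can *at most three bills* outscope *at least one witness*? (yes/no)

*at most three bills* sits inside the sentential subject *that the economist analyzed at most three bills*.
Sentential subjects are islands: a quantifier inside the subject clause cannot raise over the matrix predicate.
There is no licit LF on which *at most three bills* c-commands *at least one witness*.

No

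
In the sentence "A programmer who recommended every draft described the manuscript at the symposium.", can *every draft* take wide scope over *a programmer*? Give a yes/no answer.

*every draft* sits inside the relative clause *who recommended every draft*.
A relative clause is a scope island — quantifier raising cannot cross its boundary.
Hence only narrow scope for *every draft* (under *a programmer*) survives.

No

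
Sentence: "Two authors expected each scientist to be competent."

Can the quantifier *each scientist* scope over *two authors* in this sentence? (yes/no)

Yes

*each scientist* is an ECM subject; ECM complements are not islands, and the embedded quantifier may take matrix scope.
With no island boundary between them, the object can take inverse scope over the subject via ordinary QR within the clause.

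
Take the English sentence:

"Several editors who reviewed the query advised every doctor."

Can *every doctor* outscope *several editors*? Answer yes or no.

Yes

*every doctor* is a matrix argument; only *several editors* is modified by the relative clause *who reviewed the query*, so the RC island is irrelevant to the target quantifier.
No island intervenes, so both surface and inverse scope are derivable.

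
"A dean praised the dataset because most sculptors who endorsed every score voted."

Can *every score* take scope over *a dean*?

No

The target quantifier *every score* is part of the relative clause *who endorsed every score*, which is itself inside the adjunct *because most sculptors who endorsed every score voted*.
Two island boundaries intervene — the relative clause and the adjunct. Either alone would block QR.
Hence only narrow scope for *every score* (under *a dean*) survives.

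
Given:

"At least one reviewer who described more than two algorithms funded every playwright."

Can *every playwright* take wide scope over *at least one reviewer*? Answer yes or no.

Yes

The RC *who described more than two algorithms* is an island, but *every playwright* is not inside it — it is the matrix object, a clausemate of *at least one reviewer*.
With no island boundary between them, the object can take inverse scope over the subject via ordinary QR within the clause.
Both orderings are possible: *at least one reviewer* > *every playwright* and *every playwright* > *at least one reviewer*.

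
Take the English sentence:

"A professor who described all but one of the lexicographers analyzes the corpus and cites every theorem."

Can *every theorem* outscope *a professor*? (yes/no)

No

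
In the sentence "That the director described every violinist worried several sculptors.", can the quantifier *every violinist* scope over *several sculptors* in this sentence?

The DP *every violinist* is contained in the sentential subject *that the director described every violinist*.
Clausal subjects are scope islands; QR from inside the subject into the matrix is barred.
So *every violinist* cannot raise to a position above *several sculptors*.

No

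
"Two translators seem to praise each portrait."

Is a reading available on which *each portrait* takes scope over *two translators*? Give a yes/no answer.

Raising constructions are monoclausal for scope purposes; *each portrait* is not separated from *two translators* by any island.
No island intervenes, so both surface and inverse scope are derivable.
Both orderings are possible: *two translators* > *each portrait* and *each portrait* > *two translators*.

Yes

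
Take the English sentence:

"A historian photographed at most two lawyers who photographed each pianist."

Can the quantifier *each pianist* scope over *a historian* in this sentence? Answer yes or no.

No

The target quantifier *each pianist* is part of the relative clause *who photographed each pianist* modifying *at most two lawyers*.
The relative clause forms an island for QR, so the quantifier is confined to the head noun's restrictor.
So the wide-scope reading for *each pianist* is blocked.
(Only the surface reading survives: one fixed historian with respect to all the relevant pianists.)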